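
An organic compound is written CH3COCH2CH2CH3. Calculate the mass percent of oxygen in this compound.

18.57%

Atom tally by fragment:
  CH3COCH2 → C:3 H:5 O:1
  CH2 → C:1 H:2
  CH3 → C:1 H:3
Element totals:
  C: 5
  H: 10
  O: 1
Molecular formula: C5H10O.
Molar mass = 86.134 g/mol.
Mass from O: 1 × 15.999 = 15.999 g/mol.
%O = 15.999 / 86.134 × 100 = 18.57%.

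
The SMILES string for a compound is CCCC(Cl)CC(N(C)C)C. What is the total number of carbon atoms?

Atom tally by fragment:
  CH3 → C:1 H:3
  CH2 → C:1 H:2
  CH2 → C:1 H:2
  CH(Cl) → C:1 H:1 Cl:1
  CH2 → C:1 H:2
  CH(N(CH3)2) → C:3 H:7 N:1
  CH3 → C:1 H:3
Element totals:
  C: 9
  H: 20
  Cl: 1
  N: 1

9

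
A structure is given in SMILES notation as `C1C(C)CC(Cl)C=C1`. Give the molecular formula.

Atom tally by fragment:
  cyclohexene ring core → C:6 H:10
  (− 2 ring H displaced by substituents)
  + CH3 → C:1 H:3
  + Cl → Cl:1
Element totals:
  C: 7
  H: 11
  Cl: 1

C7H11Cl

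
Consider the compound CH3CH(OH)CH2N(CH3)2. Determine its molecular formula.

C5H13NO

Atom tally by fragment:
  CH3 → C:1 H:3
  CH(OH) → C:1 H:2 O:1
  CH2N(CH3)2 → C:3 H:8 N:1
Element totals:
  C: 5
  H: 13
  N: 1
  O: 1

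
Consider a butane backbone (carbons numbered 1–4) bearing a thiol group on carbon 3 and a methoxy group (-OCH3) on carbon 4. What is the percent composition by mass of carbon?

49.96%

Atom tally by fragment:
  CH3 → C:1 H:3
  CH2 → C:1 H:2
  CH(SH) → C:1 H:2 S:1
  CH2OCH3 → C:2 H:5 O:1
Element totals:
  C: 5
  H: 12
  O: 1
  S: 1
Molecular formula: C5H12OS.
Molar mass = 120.210 g/mol.
Mass from C: 5 × 12.011 = 60.055 g/mol.
%C = 60.055 / 120.210 × 100 = 49.96%.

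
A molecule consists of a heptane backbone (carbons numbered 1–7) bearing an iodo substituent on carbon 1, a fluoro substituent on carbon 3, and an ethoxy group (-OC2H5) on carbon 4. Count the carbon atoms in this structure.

Atom tally by fragment:
  ICH2 → C:1 H:2 I:1
  CH2 → C:1 H:2
  CH(F) → C:1 H:1 F:1
  CH(OC2H5) → C:3 H:6 O:1
  CH2 → C:1 H:2
  CH2 → C:1 H:2
  CH3 → C:1 H:3
Element totals:
  C: 9
  H: 18
  F: 1
  I: 1
  O: 1

9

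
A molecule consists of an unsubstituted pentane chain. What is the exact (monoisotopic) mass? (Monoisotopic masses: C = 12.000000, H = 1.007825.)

Atom tally by fragment:
  CH3 → C:1 H:3
  CH2 → C:1 H:2
  CH2 → C:1 H:2
  CH2 → C:1 H:2
  CH3 → C:1 H:3
Element totals:
  C: 5
  H: 12
Molecular formula: C5H12.
  M = 5(12.0) + 12(1.007825)
    = 60.000000 + 12.093900 = 72.093900

72.0939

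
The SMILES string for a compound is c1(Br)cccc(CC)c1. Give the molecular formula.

C8H9Br

Atom tally by fragment:
  benzene ring core → C:6 H:6
  (− 2 ring H displaced by substituents)
  + Br → Br:1
  + C2H5 → C:2 H:5
Element totals:
  C: 8
  H: 9
  Br: 1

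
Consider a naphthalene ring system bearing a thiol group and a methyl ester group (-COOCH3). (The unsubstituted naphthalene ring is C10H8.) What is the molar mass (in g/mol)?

218.27 g/mol

Atom tally by fragment:
  naphthalene ring system core → C:10 H:8
  (− 2 ring H displaced by substituents)
  + SH → S:1 H:1
  + COOCH3 → C:2 H:3 O:2
Element totals:
  C: 12
  H: 10
  O: 2
  S: 1
Molecular formula: C12H10O2S.
  M = 12(12.011) + 10(1.008) + 2(15.999) + 32.06
    = 144.132 + 10.080 + 31.998 + 32.060 = 218.270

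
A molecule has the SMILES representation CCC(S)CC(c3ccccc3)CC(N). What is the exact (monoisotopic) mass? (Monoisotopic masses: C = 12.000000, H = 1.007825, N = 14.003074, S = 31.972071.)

223.1395

Atom tally by fragment:
  CH3 → C:1 H:3
  CH2 → C:1 H:2
  CH(SH) → C:1 H:2 S:1
  CH2 → C:1 H:2
  CH(C6H5) → C:7 H:6
  CH2 → C:1 H:2
  CH2NH2 → C:1 H:4 N:1
Element totals:
  C: 13
  H: 21
  N: 1
  S: 1
Molecular formula: C13H21NS.
  M = 13(12.0) + 21(1.007825) + 14.003074 + 31.972071
    = 156.000000 + 21.164325 + 14.003074 + 31.972071 = 223.139470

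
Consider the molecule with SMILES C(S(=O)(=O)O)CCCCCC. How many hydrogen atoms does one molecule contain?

Atom tally by fragment:
  HO3SCH2 → C:1 H:3 S:1 O:3
  CH2 → C:1 H:2
  CH2 → C:1 H:2
  CH2 → C:1 H:2
  CH2 → C:1 H:2
  CH2 → C:1 H:2
  CH3 → C:1 H:3
Element totals:
  C: 7
  H: 16
  O: 3
  S: 1

16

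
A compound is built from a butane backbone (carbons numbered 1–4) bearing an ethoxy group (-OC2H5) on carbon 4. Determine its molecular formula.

C6H14O

Atom tally by fragment:
  CH3 → C:1 H:3
  CH2 → C:1 H:2
  CH2 → C:1 H:2
  CH2OC2H5 → C:3 H:7 O:1
Element totals:
  C: 6
  H: 14
  O: 1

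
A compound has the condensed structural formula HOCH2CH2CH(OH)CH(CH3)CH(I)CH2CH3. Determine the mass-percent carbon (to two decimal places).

35.31%

Atom tally by fragment:
  HOCH2CH2 → C:2 H:5 O:1
  CH(OH) → C:1 H:2 O:1
  CH(CH3) → C:2 H:4
  CH(I) → C:1 H:1 I:1
  CH2 → C:1 H:2
  CH3 → C:1 H:3
Element totals:
  C: 8
  H: 17
  I: 1
  O: 2
Molecular formula: C8H17IO2.
Molar mass = 272.126 g/mol.
Mass from C: 8 × 12.011 = 96.088 g/mol.
%C = 96.088 / 272.126 × 100 = 35.31%.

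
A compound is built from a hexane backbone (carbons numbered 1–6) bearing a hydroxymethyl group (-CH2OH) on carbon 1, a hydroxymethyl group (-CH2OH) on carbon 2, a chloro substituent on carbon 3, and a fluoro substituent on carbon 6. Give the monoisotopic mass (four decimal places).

Atom tally by fragment:
  HOCH2CH2 → C:2 H:5 O:1
  CH(CH2OH) → C:2 H:4 O:1
  CH(Cl) → C:1 H:1 Cl:1
  CH2 → C:1 H:2
  CH2 → C:1 H:2
  CH2F → C:1 H:2 F:1
Element totals:
  C: 8
  H: 16
  Cl: 1
  F: 1
  O: 2
Molecular formula: C8H16ClFO2.
  M = 8(12.0) + 16(1.007825) + 34.968853 + 18.998403 + 2(15.994915)
    = 96.000000 + 16.125200 + 34.968853 + 18.998403 + 31.989830 = 198.082286

198.0823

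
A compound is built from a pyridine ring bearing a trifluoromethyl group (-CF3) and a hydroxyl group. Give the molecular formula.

C6H4F3NO

Atom tally by fragment:
  pyridine ring core → C:5 H:5 N:1
  (− 2 ring H displaced by substituents)
  + CF3 → C:1 F:3
  + OH → O:1 H:1
Element totals:
  C: 6
  H: 4
  F: 3
  N: 1
  O: 1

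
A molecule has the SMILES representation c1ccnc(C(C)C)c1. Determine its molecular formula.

Atom tally by fragment:
  pyridine ring core → C:5 H:5 N:1
  (− 1 ring H displaced by substituents)
  + CH(CH3)2 → C:3 H:7
Element totals:
  C: 8
  H: 11
  N: 1

C8H11N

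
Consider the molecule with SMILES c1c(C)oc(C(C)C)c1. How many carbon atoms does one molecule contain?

8

Atom tally by fragment:
  furan ring core → C:4 H:4 O:1
  (− 2 ring H displaced by substituents)
  + CH3 → C:1 H:3
  + CH(CH3)2 → C:3 H:7
Element totals:
  C: 8
  H: 12
  O: 1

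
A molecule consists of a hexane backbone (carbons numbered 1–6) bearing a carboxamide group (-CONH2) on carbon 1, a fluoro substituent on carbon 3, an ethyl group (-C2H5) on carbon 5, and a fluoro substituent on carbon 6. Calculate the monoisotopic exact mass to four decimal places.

Atom tally by fragment:
  H2NOCCH2 → C:2 H:4 O:1 N:1
  CH2 → C:1 H:2
  CH(F) → C:1 H:1 F:1
  CH2 → C:1 H:2
  CH(C2H5) → C:3 H:6
  CH2F → C:1 H:2 F:1
Element totals:
  C: 9
  H: 17
  F: 2
  N: 1
  O: 1
Molecular formula: C9H17F2NO.
  M = 9(12.0) + 17(1.007825) + 2(18.998403) + 14.003074 + 15.994915
    = 108.000000 + 17.133025 + 37.996806 + 14.003074 + 15.994915 = 193.127820

193.1278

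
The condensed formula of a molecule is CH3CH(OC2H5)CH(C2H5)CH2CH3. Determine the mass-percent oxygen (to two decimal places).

11.09%

Atom tally by fragment:
  CH3 → C:1 H:3
  CH(OC2H5) → C:3 H:6 O:1
  CH(C2H5) → C:3 H:6
  CH2 → C:1 H:2
  CH3 → C:1 H:3
Element totals:
  C: 9
  H: 20
  O: 1
Molecular formula: C9H20O.
Molar mass = 144.258 g/mol.
Mass from O: 1 × 15.999 = 15.999 g/mol.
%O = 15.999 / 144.258 × 100 = 11.09%.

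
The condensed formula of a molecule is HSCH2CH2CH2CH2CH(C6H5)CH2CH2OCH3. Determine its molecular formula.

Atom tally by fragment:
  HSCH2 → C:1 H:3 S:1
  CH2 → C:1 H:2
  CH2 → C:1 H:2
  CH2 → C:1 H:2
  CH(C6H5) → C:7 H:6
  CH2 → C:1 H:2
  CH2OCH3 → C:2 H:5 O:1
Element totals:
  C: 14
  H: 22
  O: 1
  S: 1

C14H22OS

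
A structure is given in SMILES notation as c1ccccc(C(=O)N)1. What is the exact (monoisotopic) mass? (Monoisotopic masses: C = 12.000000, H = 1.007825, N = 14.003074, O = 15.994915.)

Atom tally by fragment:
  benzene ring core → C:6 H:6
  (− 1 ring H displaced by substituents)
  + CONH2 → C:1 H:2 O:1 N:1
Element totals:
  C: 7
  H: 7
  N: 1
  O: 1
Molecular formula: C7H7NO.
  M = 7(12.0) + 7(1.007825) + 14.003074 + 15.994915
    = 84.000000 + 7.054775 + 14.003074 + 15.994915 = 121.052764

121.0528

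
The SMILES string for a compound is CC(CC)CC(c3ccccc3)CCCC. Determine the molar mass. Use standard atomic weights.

Atom tally by fragment:
  CH3 → C:1 H:3
  CH(C2H5) → C:3 H:6
  CH2 → C:1 H:2
  CH(C6H5) → C:7 H:6
  CH2 → C:1 H:2
  CH2 → C:1 H:2
  CH2 → C:1 H:2
  CH3 → C:1 H:3
Element totals:
  C: 16
  H: 26
Molecular formula: C16H26.
  M = 16(12.011) + 26(1.008)
    = 192.176 + 26.208 = 218.384

218.38 g/mol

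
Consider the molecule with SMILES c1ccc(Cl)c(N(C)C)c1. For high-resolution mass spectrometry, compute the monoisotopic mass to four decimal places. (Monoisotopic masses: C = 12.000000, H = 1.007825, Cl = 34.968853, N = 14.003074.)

Atom tally by fragment:
  benzene ring core → C:6 H:6
  (− 2 ring H displaced by substituents)
  + Cl → Cl:1
  + N(CH3)2 → N:1 C:2 H:6
Element totals:
  C: 8
  H: 10
  Cl: 1
  N: 1
Molecular formula: C8H10ClN.
  M = 8(12.0) + 10(1.007825) + 34.968853 + 14.003074
    = 96.000000 + 10.078250 + 34.968853 + 14.003074 = 155.050177

155.0502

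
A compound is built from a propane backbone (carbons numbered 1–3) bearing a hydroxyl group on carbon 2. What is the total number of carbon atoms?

Atom tally by fragment:
  CH3 → C:1 H:3
  CH(OH) → C:1 H:2 O:1
  CH3 → C:1 H:3
Element totals:
  C: 3
  H: 8
  O: 1

3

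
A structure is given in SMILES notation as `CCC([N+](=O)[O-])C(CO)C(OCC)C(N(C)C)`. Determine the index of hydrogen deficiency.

Atom tally by fragment:
  CH3 → C:1 H:3
  CH2 → C:1 H:2
  CH(NO2) → C:1 H:1 N:1 O:2
  CH(CH2OH) → C:2 H:4 O:1
  CH(OC2H5) → C:3 H:6 O:1
  CH2N(CH3)2 → C:3 H:8 N:1
Element totals:
  C: 11
  H: 24
  N: 2
  O: 4
Molecular formula: C11H24N2O4.
DoU = (2C + 2 + N − H − X) / 2 = (2·11 + 2 + 2 − 24 − 0) / 2 = 1.

1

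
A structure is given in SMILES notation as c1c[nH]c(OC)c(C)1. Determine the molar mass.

111.14 g/mol

Atom tally by fragment:
  pyrrole ring core → C:4 H:5 N:1
  (− 2 ring H displaced by substituents)
  + OCH3 → C:1 H:3 O:1
  + CH3 → C:1 H:3
Element totals:
  C: 6
  H: 9
  N: 1
  O: 1
Molecular formula: C6H9NO.
  M = 6(12.011) + 9(1.008) + 14.007 + 15.999
    = 72.066 + 9.072 + 14.007 + 15.999 = 111.144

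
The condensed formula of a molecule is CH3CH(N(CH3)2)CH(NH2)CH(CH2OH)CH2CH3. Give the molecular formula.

C9H22N2O

Element totals:
  C: 9
  H: 22
  N: 2
  O: 1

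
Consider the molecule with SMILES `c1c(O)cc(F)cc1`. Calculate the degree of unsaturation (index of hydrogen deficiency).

Atom tally by fragment:
  benzene ring core → C:6 H:6
  (− 2 ring H displaced by substituents)
  + OH → O:1 H:1
  + F → F:1
Element totals:
  C: 6
  H: 5
  F: 1
  O: 1
Molecular formula: C6H5FO.
DoU = (2C + 2 + N − H − X) / 2 = (2·6 + 2 + 0 − 5 − 1) / 2 = 4.

4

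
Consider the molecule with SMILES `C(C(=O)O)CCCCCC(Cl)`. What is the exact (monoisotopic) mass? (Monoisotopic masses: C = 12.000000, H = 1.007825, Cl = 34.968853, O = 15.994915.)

Atom tally by fragment:
  HOOCCH2 → C:2 H:3 O:2
  CH2 → C:1 H:2
  CH2 → C:1 H:2
  CH2 → C:1 H:2
  CH2 → C:1 H:2
  CH2 → C:1 H:2
  CH2Cl → C:1 H:2 Cl:1
Element totals:
  C: 8
  H: 15
  Cl: 1
  O: 2
Molecular formula: C8H15ClO2.
  M = 8(12.0) + 15(1.007825) + 34.968853 + 2(15.994915)
    = 96.000000 + 15.117375 + 34.968853 + 31.989830 = 178.076058

178.0761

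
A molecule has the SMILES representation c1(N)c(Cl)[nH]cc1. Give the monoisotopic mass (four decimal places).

116.0141

Atom tally by fragment:
  pyrrole ring core → C:4 H:5 N:1
  (− 2 ring H displaced by substituents)
  + NH2 → N:1 H:2
  + Cl → Cl:1
Element totals:
  C: 4
  H: 5
  Cl: 1
  N: 2
Molecular formula: C4H5ClN2.
  M = 4(12.0) + 5(1.007825) + 34.968853 + 2(14.003074)
    = 48.000000 + 5.039125 + 34.968853 + 28.006148 = 116.014126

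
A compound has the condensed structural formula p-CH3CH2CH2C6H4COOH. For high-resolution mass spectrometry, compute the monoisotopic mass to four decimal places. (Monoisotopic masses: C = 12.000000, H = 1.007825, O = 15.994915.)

164.0837

Atom tally by fragment:
  benzene ring core → C:6 H:6
  (− 2 ring H displaced by substituents)
  + CH2CH2CH3 → C:3 H:7
  + COOH → C:1 H:1 O:2
Element totals:
  C: 10
  H: 12
  O: 2
Molecular formula: C10H12O2.
  M = 10(12.0) + 12(1.007825) + 2(15.994915)
    = 120.000000 + 12.093900 + 31.989830 = 164.083730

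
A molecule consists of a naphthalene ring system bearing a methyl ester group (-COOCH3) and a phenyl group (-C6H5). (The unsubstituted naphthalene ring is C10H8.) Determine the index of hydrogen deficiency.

12

Atom tally by fragment:
  naphthalene ring system core → C:10 H:8
  (− 2 ring H displaced by substituents)
  + COOCH3 → C:2 H:3 O:2
  + C6H5 → C:6 H:5
Element totals:
  C: 18
  H: 14
  O: 2
Molecular formula: C18H14O2.
DoU = (2C + 2 + N − H − X) / 2 = (2·18 + 2 + 0 − 14 − 0) / 2 = 12.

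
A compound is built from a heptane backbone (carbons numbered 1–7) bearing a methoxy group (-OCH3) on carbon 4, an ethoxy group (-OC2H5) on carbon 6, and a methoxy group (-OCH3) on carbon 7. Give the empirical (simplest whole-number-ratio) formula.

Atom tally by fragment:
  CH3 → C:1 H:3
  CH2 → C:1 H:2
  CH2 → C:1 H:2
  CH(OCH3) → C:2 H:4 O:1
  CH2 → C:1 H:2
  CH(OC2H5) → C:3 H:6 O:1
  CH2OCH3 → C:2 H:5 O:1
Element totals:
  C: 11
  H: 24
  O: 3
Molecular formula: C11H24O3.
gcd of subscripts (11, 24, 3) = 1, so the empirical formula equals the molecular formula.

C11H24O3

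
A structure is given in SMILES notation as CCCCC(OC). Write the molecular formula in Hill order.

Atom tally by fragment:
  CH3 → C:1 H:3
  CH2 → C:1 H:2
  CH2 → C:1 H:2
  CH2 → C:1 H:2
  CH2OCH3 → C:2 H:5 O:1
Element totals:
  C: 6
  H: 14
  O: 1

C6H14O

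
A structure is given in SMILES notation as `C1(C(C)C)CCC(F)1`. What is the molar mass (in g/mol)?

116.18 g/mol

Atom tally by fragment:
  cyclobutane ring core → C:4 H:8
  (− 2 ring H displaced by substituents)
  + CH(CH3)2 → C:3 H:7
  + F → F:1
Element totals:
  C: 7
  H: 13
  F: 1
Molecular formula: C7H13F.
  M = 7(12.011) + 13(1.008) + 18.998
    = 84.077 + 13.104 + 18.998 = 116.179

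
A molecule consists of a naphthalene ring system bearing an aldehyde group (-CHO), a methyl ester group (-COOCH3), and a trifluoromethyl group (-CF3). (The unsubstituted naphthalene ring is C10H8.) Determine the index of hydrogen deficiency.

Atom tally by fragment:
  naphthalene ring system core → C:10 H:8
  (− 3 ring H displaced by substituents)
  + CHO → C:1 H:1 O:1
  + COOCH3 → C:2 H:3 O:2
  + CF3 → C:1 F:3
Element totals:
  C: 14
  H: 9
  F: 3
  O: 3
Molecular formula: C14H9F3O3.
DoU = (2C + 2 + N − H − X) / 2 = (2·14 + 2 + 0 − 9 − 3) / 2 = 9.

9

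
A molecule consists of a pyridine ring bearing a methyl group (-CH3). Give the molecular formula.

C6H7N

Atom tally by fragment:
  pyridine ring core → C:5 H:5 N:1
  (− 1 ring H displaced by substituents)
  + CH3 → C:1 H:3
Element totals:
  C: 6
  H: 7
  N: 1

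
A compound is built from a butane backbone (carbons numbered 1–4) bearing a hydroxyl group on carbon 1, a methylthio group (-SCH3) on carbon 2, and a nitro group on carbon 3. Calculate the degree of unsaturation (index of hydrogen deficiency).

Atom tally by fragment:
  HOCH2 → C:1 H:3 O:1
  CH(SCH3) → C:2 H:4 S:1
  CH(NO2) → C:1 H:1 N:1 O:2
  CH3 → C:1 H:3
Element totals:
  C: 5
  H: 11
  N: 1
  O: 3
  S: 1
Molecular formula: C5H11NO3S.
DoU = (2C + 2 + N − H − X) / 2 = (2·5 + 2 + 1 − 11 − 0) / 2 = 1.

1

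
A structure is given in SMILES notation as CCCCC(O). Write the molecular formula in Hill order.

Atom tally by fragment:
  CH3 → C:1 H:3
  CH2 → C:1 H:2
  CH2 → C:1 H:2
  CH2 → C:1 H:2
  CH2OH → C:1 H:3 O:1
Element totals:
  C: 5
  H: 12
  O: 1

C5H12O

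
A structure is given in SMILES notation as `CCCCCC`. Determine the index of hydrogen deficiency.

Atom tally by fragment:
  CH3 → C:1 H:3
  CH2 → C:1 H:2
  CH2 → C:1 H:2
  CH2 → C:1 H:2
  CH2 → C:1 H:2
  CH3 → C:1 H:3
Element totals:
  C: 6
  H: 14
Molecular formula: C6H14.
DoU = (2C + 2 + N − H − X) / 2 = (2·6 + 2 + 0 − 14 − 0) / 2 = 0.

0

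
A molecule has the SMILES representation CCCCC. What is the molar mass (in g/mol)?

Atom tally by fragment:
  CH3 → C:1 H:3
  CH2 → C:1 H:2
  CH2 → C:1 H:2
  CH2 → C:1 H:2
  CH3 → C:1 H:3
Element totals:
  C: 5
  H: 12
Molecular formula: C5H12.
  M = 5(12.011) + 12(1.008)
    = 60.055 + 12.096 = 72.151

72.15 g/mol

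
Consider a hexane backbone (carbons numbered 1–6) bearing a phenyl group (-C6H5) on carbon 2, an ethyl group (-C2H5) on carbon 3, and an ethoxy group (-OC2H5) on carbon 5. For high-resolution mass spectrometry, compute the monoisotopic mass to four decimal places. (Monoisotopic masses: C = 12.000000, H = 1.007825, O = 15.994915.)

Atom tally by fragment:
  CH3 → C:1 H:3
  CH(C6H5) → C:7 H:6
  CH(C2H5) → C:3 H:6
  CH2 → C:1 H:2
  CH(OC2H5) → C:3 H:6 O:1
  CH3 → C:1 H:3
Element totals:
  C: 16
  H: 26
  O: 1
Molecular formula: C16H26O.
  M = 16(12.0) + 26(1.007825) + 15.994915
    = 192.000000 + 26.203450 + 15.994915 = 234.198365

234.1984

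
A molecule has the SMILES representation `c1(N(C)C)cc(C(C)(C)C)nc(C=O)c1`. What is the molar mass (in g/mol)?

Atom tally by fragment:
  pyridine ring core → C:5 H:5 N:1
  (− 3 ring H displaced by substituents)
  + N(CH3)2 → N:1 C:2 H:6
  + C(CH3)3 → C:4 H:9
  + CHO → C:1 H:1 O:1
Element totals:
  C: 12
  H: 18
  N: 2
  O: 1
Molecular formula: C12H18N2O.
  M = 12(12.011) + 18(1.008) + 2(14.007) + 15.999
    = 144.132 + 18.144 + 28.014 + 15.999 = 206.289

206.29 g/mol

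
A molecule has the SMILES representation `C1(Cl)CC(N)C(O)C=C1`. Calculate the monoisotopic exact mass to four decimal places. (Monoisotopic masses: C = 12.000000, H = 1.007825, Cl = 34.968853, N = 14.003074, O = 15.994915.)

Atom tally by fragment:
  cyclohexene ring core → C:6 H:10
  (− 3 ring H displaced by substituents)
  + Cl → Cl:1
  + NH2 → N:1 H:2
  + OH → O:1 H:1
Element totals:
  C: 6
  H: 10
  Cl: 1
  N: 1
  O: 1
Molecular formula: C6H10ClNO.
  M = 6(12.0) + 10(1.007825) + 34.968853 + 14.003074 + 15.994915
    = 72.000000 + 10.078250 + 34.968853 + 14.003074 + 15.994915 = 147.045092

147.0451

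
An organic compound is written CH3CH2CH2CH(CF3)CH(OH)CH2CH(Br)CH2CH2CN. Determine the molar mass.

Element totals:
  C: 11
  H: 17
  Br: 1
  F: 3
  N: 1
  O: 1
Molecular formula: C11H17BrF3NO.
  M = 11(12.011) + 17(1.008) + 79.904 + 3(18.998) + 14.007 + 15.999
    = 132.121 + 17.136 + 79.904 + 56.994 + 14.007 + 15.999 = 316.161

316.16 g/mol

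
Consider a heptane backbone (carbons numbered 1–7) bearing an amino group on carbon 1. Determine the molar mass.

Atom tally by fragment:
  H2NCH2 → C:1 H:4 N:1
  CH2 → C:1 H:2
  CH2 → C:1 H:2
  CH2 → C:1 H:2
  CH2 → C:1 H:2
  CH2 → C:1 H:2
  CH3 → C:1 H:3
Element totals:
  C: 7
  H: 17
  N: 1
Molecular formula: C7H17N.
  M = 7(12.011) + 17(1.008) + 14.007
    = 84.077 + 17.136 + 14.007 = 115.220

115.22 g/mol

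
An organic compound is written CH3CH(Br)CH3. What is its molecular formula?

C3H7Br

Atom tally by fragment:
  CH3 → C:1 H:3
  CH(Br) → C:1 H:1 Br:1
  CH3 → C:1 H:3
Element totals:
  C: 3
  H: 7
  Br: 1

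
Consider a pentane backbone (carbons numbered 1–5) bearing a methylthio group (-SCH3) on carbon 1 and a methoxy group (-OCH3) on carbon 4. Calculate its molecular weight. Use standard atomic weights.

Atom tally by fragment:
  CH3SCH2 → C:2 H:5 S:1
  CH2 → C:1 H:2
  CH2 → C:1 H:2
  CH(OCH3) → C:2 H:4 O:1
  CH3 → C:1 H:3
Element totals:
  C: 7
  H: 16
  O: 1
  S: 1
Molecular formula: C7H16OS.
  M = 7(12.011) + 16(1.008) + 15.999 + 32.06
    = 84.077 + 16.128 + 15.999 + 32.060 = 148.264

148.26 g/mol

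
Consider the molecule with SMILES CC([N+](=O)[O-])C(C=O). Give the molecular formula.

C4H7NO3

Atom tally by fragment:
  CH3 → C:1 H:3
  CH(NO2) → C:1 H:1 N:1 O:2
  CH2CHO → C:2 H:3 O:1
Element totals:
  C: 4
  H: 7
  N: 1
  O: 3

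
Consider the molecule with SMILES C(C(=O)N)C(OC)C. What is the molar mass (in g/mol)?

117.15 g/mol

Atom tally by fragment:
  H2NOCCH2 → C:2 H:4 O:1 N:1
  CH(OCH3) → C:2 H:4 O:1
  CH3 → C:1 H:3
Element totals:
  C: 5
  H: 11
  N: 1
  O: 2
Molecular formula: C5H11NO2.
  M = 5(12.011) + 11(1.008) + 14.007 + 2(15.999)
    = 60.055 + 11.088 + 14.007 + 31.998 = 117.148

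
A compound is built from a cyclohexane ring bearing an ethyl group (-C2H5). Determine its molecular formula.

C8H16

Atom tally by fragment:
  cyclohexane ring core → C:6 H:12
  (− 1 ring H displaced by substituents)
  + C2H5 → C:2 H:5
Element totals:
  C: 8
  H: 16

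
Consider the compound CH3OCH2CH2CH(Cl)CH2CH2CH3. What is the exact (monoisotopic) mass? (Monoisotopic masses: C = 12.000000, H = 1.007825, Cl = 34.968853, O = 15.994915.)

Atom tally by fragment:
  CH3OCH2 → C:2 H:5 O:1
  CH2 → C:1 H:2
  CH(Cl) → C:1 H:1 Cl:1
  CH2 → C:1 H:2
  CH2 → C:1 H:2
  CH3 → C:1 H:3
Element totals:
  C: 7
  H: 15
  Cl: 1
  O: 1
Molecular formula: C7H15ClO.
  M = 7(12.0) + 15(1.007825) + 34.968853 + 15.994915
    = 84.000000 + 15.117375 + 34.968853 + 15.994915 = 150.081143

150.0811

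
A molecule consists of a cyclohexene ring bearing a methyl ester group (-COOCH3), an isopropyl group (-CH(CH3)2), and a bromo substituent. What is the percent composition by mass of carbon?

50.59%

Atom tally by fragment:
  cyclohexene ring core → C:6 H:10
  (− 3 ring H displaced by substituents)
  + COOCH3 → C:2 H:3 O:2
  + CH(CH3)2 → C:3 H:7
  + Br → Br:1
Element totals:
  C: 11
  H: 17
  Br: 1
  O: 2
Molecular formula: C11H17BrO2.
Molar mass = 261.159 g/mol.
Mass from C: 11 × 12.011 = 132.121 g/mol.
%C = 132.121 / 261.159 × 100 = 50.59%.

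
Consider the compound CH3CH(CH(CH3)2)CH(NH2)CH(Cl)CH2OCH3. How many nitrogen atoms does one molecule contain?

Atom tally by fragment:
  CH3 → C:1 H:3
  CH(CH(CH3)2) → C:4 H:8
  CH(NH2) → C:1 H:3 N:1
  CH(Cl) → C:1 H:1 Cl:1
  CH2OCH3 → C:2 H:5 O:1
Element totals:
  C: 9
  H: 20
  Cl: 1
  N: 1
  O: 1

1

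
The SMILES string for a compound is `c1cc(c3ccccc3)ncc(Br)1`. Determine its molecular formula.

C11H8BrN

Atom tally by fragment:
  pyridine ring core → C:5 H:5 N:1
  (− 2 ring H displaced by substituents)
  + C6H5 → C:6 H:5
  + Br → Br:1
Element totals:
  C: 11
  H: 8
  Br: 1
  N: 1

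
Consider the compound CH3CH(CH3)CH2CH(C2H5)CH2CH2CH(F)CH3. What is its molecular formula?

Atom tally by fragment:
  CH3 → C:1 H:3
  CH(CH3) → C:2 H:4
  CH2 → C:1 H:2
  CH(C2H5) → C:3 H:6
  CH2 → C:1 H:2
  CH2 → C:1 H:2
  CH(F) → C:1 H:1 F:1
  CH3 → C:1 H:3
Element totals:
  C: 11
  H: 23
  F: 1

C11H23F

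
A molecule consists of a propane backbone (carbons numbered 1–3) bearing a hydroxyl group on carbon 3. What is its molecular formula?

C3H8O

Atom tally by fragment:
  CH3 → C:1 H:3
  CH2 → C:1 H:2
  CH2OH → C:1 H:3 O:1
Element totals:
  C: 3
  H: 8
  O: 1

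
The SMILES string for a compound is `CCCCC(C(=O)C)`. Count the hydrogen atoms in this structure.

Atom tally by fragment:
  CH3 → C:1 H:3
  CH2 → C:1 H:2
  CH2 → C:1 H:2
  CH2 → C:1 H:2
  CH2COCH3 → C:3 H:5 O:1
Element totals:
  C: 7
  H: 14
  O: 1

14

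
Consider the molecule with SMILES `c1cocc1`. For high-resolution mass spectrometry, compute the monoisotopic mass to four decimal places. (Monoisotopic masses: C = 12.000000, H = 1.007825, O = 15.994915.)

68.0262

Atom tally by fragment:
  furan ring core → C:4 H:4 O:1
Element totals:
  C: 4
  H: 4
  O: 1
Molecular formula: C4H4O.
  M = 4(12.0) + 4(1.007825) + 15.994915
    = 48.000000 + 4.031300 + 15.994915 = 68.026215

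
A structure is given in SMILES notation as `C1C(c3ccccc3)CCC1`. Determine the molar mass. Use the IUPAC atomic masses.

Atom tally by fragment:
  cyclopentane ring core → C:5 H:10
  (− 1 ring H displaced by substituents)
  + C6H5 → C:6 H:5
Element totals:
  C: 11
  H: 14
Molecular formula: C11H14.
  M = 11(12.011) + 14(1.008)
    = 132.121 + 14.112 = 146.233

146.23 g/mol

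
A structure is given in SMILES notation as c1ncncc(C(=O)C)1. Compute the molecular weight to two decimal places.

122.13 g/mol

Atom tally by fragment:
  pyrimidine ring core → C:4 H:4 N:2
  (− 1 ring H displaced by substituents)
  + COCH3 → C:2 H:3 O:1
Element totals:
  C: 6
  H: 6
  N: 2
  O: 1
Molecular formula: C6H6N2O.
  M = 6(12.011) + 6(1.008) + 2(14.007) + 15.999
    = 72.066 + 6.048 + 28.014 + 15.999 = 122.127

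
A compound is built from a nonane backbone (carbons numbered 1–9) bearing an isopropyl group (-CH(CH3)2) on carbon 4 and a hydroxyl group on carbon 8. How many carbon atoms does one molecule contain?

Atom tally by fragment:
  CH3 → C:1 H:3
  CH2 → C:1 H:2
  CH2 → C:1 H:2
  CH(CH(CH3)2) → C:4 H:8
  CH2 → C:1 H:2
  CH2 → C:1 H:2
  CH2 → C:1 H:2
  CH(OH) → C:1 H:2 O:1
  CH3 → C:1 H:3
Element totals:
  C: 12
  H: 26
  O: 1

12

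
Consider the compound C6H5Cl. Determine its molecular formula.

C6H5Cl

Element totals:
  C: 6
  H: 5
  Cl: 1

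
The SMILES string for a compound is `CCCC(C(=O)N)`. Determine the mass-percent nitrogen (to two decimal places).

13.85%

Atom tally by fragment:
  CH3 → C:1 H:3
  CH2 → C:1 H:2
  CH2 → C:1 H:2
  CH2CONH2 → C:2 H:4 O:1 N:1
Element totals:
  C: 5
  H: 11
  N: 1
  O: 1
Molecular formula: C5H11NO.
Molar mass = 101.149 g/mol.
Mass from N: 1 × 14.007 = 14.007 g/mol.
%N = 14.007 / 101.149 × 100 = 13.85%.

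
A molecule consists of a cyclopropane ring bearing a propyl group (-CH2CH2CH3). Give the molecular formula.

C6H12

Atom tally by fragment:
  cyclopropane ring core → C:3 H:6
  (− 1 ring H displaced by substituents)
  + CH2CH2CH3 → C:3 H:7
Element totals:
  C: 6
  H: 12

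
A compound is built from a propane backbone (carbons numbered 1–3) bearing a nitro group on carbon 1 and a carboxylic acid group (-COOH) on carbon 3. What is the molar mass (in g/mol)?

Atom tally by fragment:
  O2NCH2 → C:1 H:2 N:1 O:2
  CH2 → C:1 H:2
  CH2COOH → C:2 H:3 O:2
Element totals:
  C: 4
  H: 7
  N: 1
  O: 4
Molecular formula: C4H7NO4.
  M = 4(12.011) + 7(1.008) + 14.007 + 4(15.999)
    = 48.044 + 7.056 + 14.007 + 63.996 = 133.103

133.10 g/mol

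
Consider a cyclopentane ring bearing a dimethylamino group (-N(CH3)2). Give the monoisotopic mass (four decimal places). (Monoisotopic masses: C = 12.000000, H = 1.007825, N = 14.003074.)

113.1204

Atom tally by fragment:
  cyclopentane ring core → C:5 H:10
  (− 1 ring H displaced by substituents)
  + N(CH3)2 → N:1 C:2 H:6
Element totals:
  C: 7
  H: 15
  N: 1
Molecular formula: C7H15N.
  M = 7(12.0) + 15(1.007825) + 14.003074
    = 84.000000 + 15.117375 + 14.003074 = 113.120449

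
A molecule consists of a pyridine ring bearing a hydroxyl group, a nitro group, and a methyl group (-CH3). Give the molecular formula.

C6H6N2O3

Atom tally by fragment:
  pyridine ring core → C:5 H:5 N:1
  (− 3 ring H displaced by substituents)
  + OH → O:1 H:1
  + NO2 → N:1 O:2
  + CH3 → C:1 H:3
Element totals:
  C: 6
  H: 6
  N: 2
  O: 3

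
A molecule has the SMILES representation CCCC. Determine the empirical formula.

Atom tally by fragment:
  CH3 → C:1 H:3
  CH2 → C:1 H:2
  CH2 → C:1 H:2
  CH3 → C:1 H:3
Element totals:
  C: 4
  H: 10
Molecular formula: C4H10.
gcd of subscripts = 2; dividing each by 2:
  C: 4/2 = 2
  H: 10/2 = 5

C2H5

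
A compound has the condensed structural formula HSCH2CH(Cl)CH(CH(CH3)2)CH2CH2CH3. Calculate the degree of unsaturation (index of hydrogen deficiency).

0

Atom tally by fragment:
  HSCH2 → C:1 H:3 S:1
  CH(Cl) → C:1 H:1 Cl:1
  CH(CH(CH3)2) → C:4 H:8
  CH2 → C:1 H:2
  CH2 → C:1 H:2
  CH3 → C:1 H:3
Element totals:
  C: 9
  H: 19
  Cl: 1
  S: 1
Molecular formula: C9H19ClS.
DoU = (2C + 2 + N − H − X) / 2 = (2·9 + 2 + 0 − 19 − 1) / 2 = 0.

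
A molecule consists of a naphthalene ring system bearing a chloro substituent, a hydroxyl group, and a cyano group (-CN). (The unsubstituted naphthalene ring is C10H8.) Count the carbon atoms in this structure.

11

Atom tally by fragment:
  naphthalene ring system core → C:10 H:8
  (− 3 ring H displaced by substituents)
  + Cl → Cl:1
  + OH → O:1 H:1
  + CN → C:1 N:1
Element totals:
  C: 11
  H: 6
  Cl: 1
  N: 1
  O: 1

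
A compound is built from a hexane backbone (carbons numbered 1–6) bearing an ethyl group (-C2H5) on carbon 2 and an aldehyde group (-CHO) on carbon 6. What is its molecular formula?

C9H18O

Atom tally by fragment:
  CH3 → C:1 H:3
  CH(C2H5) → C:3 H:6
  CH2 → C:1 H:2
  CH2 → C:1 H:2
  CH2 → C:1 H:2
  CH2CHO → C:2 H:3 O:1
Element totals:
  C: 9
  H: 18
  O: 1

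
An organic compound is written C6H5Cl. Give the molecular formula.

Element totals:
  C: 6
  H: 5
  Cl: 1

C6H5Cl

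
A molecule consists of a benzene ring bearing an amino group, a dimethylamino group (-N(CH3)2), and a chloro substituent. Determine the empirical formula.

Atom tally by fragment:
  benzene ring core → C:6 H:6
  (− 3 ring H displaced by substituents)
  + NH2 → N:1 H:2
  + N(CH3)2 → N:1 C:2 H:6
  + Cl → Cl:1
Element totals:
  C: 8
  H: 11
  Cl: 1
  N: 2
Molecular formula: C8H11ClN2.
gcd of subscripts (8, 1, 11, 2) = 1, so the empirical formula equals the molecular formula.

C8H11ClN2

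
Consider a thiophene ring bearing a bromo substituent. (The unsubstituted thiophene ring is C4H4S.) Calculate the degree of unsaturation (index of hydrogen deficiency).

3

Atom tally by fragment:
  thiophene ring core → C:4 H:4 S:1
  (− 1 ring H displaced by substituents)
  + Br → Br:1
Element totals:
  C: 4
  H: 3
  Br: 1
  S: 1
Molecular formula: C4H3BrS.
DoU = (2C + 2 + N − H − X) / 2 = (2·4 + 2 + 0 − 3 − 1) / 2 = 3.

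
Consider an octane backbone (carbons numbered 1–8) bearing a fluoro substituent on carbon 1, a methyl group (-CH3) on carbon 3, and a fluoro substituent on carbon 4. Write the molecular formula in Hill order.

C9H18F2

Atom tally by fragment:
  FCH2 → C:1 H:2 F:1
  CH2 → C:1 H:2
  CH(CH3) → C:2 H:4
  CH(F) → C:1 H:1 F:1
  CH2 → C:1 H:2
  CH2 → C:1 H:2
  CH2 → C:1 H:2
  CH3 → C:1 H:3
Element totals:
  C: 9
  H: 18
  F: 2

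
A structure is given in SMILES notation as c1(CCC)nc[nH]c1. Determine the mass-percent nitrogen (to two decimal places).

25.43%

Atom tally by fragment:
  imidazole ring core → C:3 H:4 N:2
  (− 1 ring H displaced by substituents)
  + CH2CH2CH3 → C:3 H:7
Element totals:
  C: 6
  H: 10
  N: 2
Molecular formula: C6H10N2.
Molar mass = 110.160 g/mol.
Mass from N: 2 × 14.007 = 28.014 g/mol.
%N = 28.014 / 110.160 × 100 = 25.43%.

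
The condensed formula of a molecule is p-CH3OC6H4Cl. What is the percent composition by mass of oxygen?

Atom tally by fragment:
  benzene ring core → C:6 H:6
  (− 2 ring H displaced by substituents)
  + OCH3 → C:1 H:3 O:1
  + Cl → Cl:1
Element totals:
  C: 7
  H: 7
  Cl: 1
  O: 1
Molecular formula: C7H7ClO.
Molar mass = 142.582 g/mol.
Mass from O: 1 × 15.999 = 15.999 g/mol.
%O = 15.999 / 142.582 × 100 = 11.22%.

11.22%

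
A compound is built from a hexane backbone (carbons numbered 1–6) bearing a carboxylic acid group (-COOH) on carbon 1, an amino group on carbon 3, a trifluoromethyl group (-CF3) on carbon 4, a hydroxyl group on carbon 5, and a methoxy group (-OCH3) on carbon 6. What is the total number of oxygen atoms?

4

Atom tally by fragment:
  HOOCCH2 → C:2 H:3 O:2
  CH2 → C:1 H:2
  CH(NH2) → C:1 H:3 N:1
  CH(CF3) → C:2 H:1 F:3
  CH(OH) → C:1 H:2 O:1
  CH2OCH3 → C:2 H:5 O:1
Element totals:
  C: 9
  H: 16
  F: 3
  N: 1
  O: 4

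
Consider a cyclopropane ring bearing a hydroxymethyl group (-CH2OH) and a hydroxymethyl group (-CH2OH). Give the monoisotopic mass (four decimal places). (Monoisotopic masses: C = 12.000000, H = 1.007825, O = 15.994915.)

102.0681

Atom tally by fragment:
  cyclopropane ring core → C:3 H:6
  (− 2 ring H displaced by substituents)
  + CH2OH → C:1 H:3 O:1
  + CH2OH → C:1 H:3 O:1
Element totals:
  C: 5
  H: 10
  O: 2
Molecular formula: C5H10O2.
  M = 5(12.0) + 10(1.007825) + 2(15.994915)
    = 60.000000 + 10.078250 + 31.989830 = 102.068080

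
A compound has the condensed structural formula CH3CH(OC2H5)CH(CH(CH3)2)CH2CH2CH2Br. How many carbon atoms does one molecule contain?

Element totals:
  C: 11
  H: 23
  Br: 1
  O: 1

11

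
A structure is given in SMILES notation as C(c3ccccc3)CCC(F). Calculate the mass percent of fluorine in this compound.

12.48%

Atom tally by fragment:
  C6H5CH2 → C:7 H:7
  CH2 → C:1 H:2
  CH2 → C:1 H:2
  CH2F → C:1 H:2 F:1
Element totals:
  C: 10
  H: 13
  F: 1
Molecular formula: C10H13F.
Molar mass = 152.212 g/mol.
Mass from F: 1 × 18.998 = 18.998 g/mol.
%F = 18.998 / 152.212 × 100 = 12.48%.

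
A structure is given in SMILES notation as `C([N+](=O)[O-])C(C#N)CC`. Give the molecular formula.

Atom tally by fragment:
  O2NCH2 → C:1 H:2 N:1 O:2
  CH(CN) → C:2 H:1 N:1
  CH2 → C:1 H:2
  CH3 → C:1 H:3
Element totals:
  C: 5
  H: 8
  N: 2
  O: 2

C5H8N2O2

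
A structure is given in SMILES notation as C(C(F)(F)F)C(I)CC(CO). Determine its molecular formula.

Atom tally by fragment:
  F3CCH2 → C:2 H:2 F:3
  CH(I) → C:1 H:1 I:1
  CH2 → C:1 H:2
  CH2CH2OH → C:2 H:5 O:1
Element totals:
  C: 6
  H: 10
  F: 3
  I: 1
  O: 1

C6H10F3IO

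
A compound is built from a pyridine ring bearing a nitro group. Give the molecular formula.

C5H4N2O2

Atom tally by fragment:
  pyridine ring core → C:5 H:5 N:1
  (− 1 ring H displaced by substituents)
  + NO2 → N:1 O:2
Element totals:
  C: 5
  H: 4
  N: 2
  O: 2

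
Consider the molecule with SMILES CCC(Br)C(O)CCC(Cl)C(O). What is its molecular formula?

Atom tally by fragment:
  CH3 → C:1 H:3
  CH2 → C:1 H:2
  CH(Br) → C:1 H:1 Br:1
  CH(OH) → C:1 H:2 O:1
  CH2 → C:1 H:2
  CH2 → C:1 H:2
  CH(Cl) → C:1 H:1 Cl:1
  CH2OH → C:1 H:3 O:1
Element totals:
  C: 8
  H: 16
  Br: 1
  Cl: 1
  O: 2

C8H16BrClO2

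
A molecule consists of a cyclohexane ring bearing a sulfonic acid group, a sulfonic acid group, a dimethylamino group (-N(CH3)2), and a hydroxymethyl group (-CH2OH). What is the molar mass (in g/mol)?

Atom tally by fragment:
  cyclohexane ring core → C:6 H:12
  (− 4 ring H displaced by substituents)
  + SO3H → S:1 O:3 H:1
  + SO3H → S:1 O:3 H:1
  + N(CH3)2 → N:1 C:2 H:6
  + CH2OH → C:1 H:3 O:1
Element totals:
  C: 9
  H: 19
  N: 1
  O: 7
  S: 2
Molecular formula: C9H19NO7S2.
  M = 9(12.011) + 19(1.008) + 14.007 + 7(15.999) + 2(32.06)
    = 108.099 + 19.152 + 14.007 + 111.993 + 64.120 = 317.371

317.37 g/mol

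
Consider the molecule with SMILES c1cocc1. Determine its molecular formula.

C4H4O

Atom tally by fragment:
  furan ring core → C:4 H:4 O:1
Element totals:
  C: 4
  H: 4
  O: 1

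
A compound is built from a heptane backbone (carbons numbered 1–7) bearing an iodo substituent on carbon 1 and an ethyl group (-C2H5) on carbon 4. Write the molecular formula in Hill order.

C9H19I

Atom tally by fragment:
  ICH2 → C:1 H:2 I:1
  CH2 → C:1 H:2
  CH2 → C:1 H:2
  CH(C2H5) → C:3 H:6
  CH2 → C:1 H:2
  CH2 → C:1 H:2
  CH3 → C:1 H:3
Element totals:
  C: 9
  H: 19
  I: 1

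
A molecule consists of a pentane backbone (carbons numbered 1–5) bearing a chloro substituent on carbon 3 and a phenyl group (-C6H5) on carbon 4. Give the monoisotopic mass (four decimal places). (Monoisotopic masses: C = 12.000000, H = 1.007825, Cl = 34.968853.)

182.0862

Atom tally by fragment:
  CH3 → C:1 H:3
  CH2 → C:1 H:2
  CH(Cl) → C:1 H:1 Cl:1
  CH(C6H5) → C:7 H:6
  CH3 → C:1 H:3
Element totals:
  C: 11
  H: 15
  Cl: 1
Molecular formula: C11H15Cl.
  M = 11(12.0) + 15(1.007825) + 34.968853
    = 132.000000 + 15.117375 + 34.968853 = 182.086228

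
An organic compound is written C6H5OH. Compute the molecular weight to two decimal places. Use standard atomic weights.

Element totals:
  C: 6
  H: 6
  O: 1
Molecular formula: C6H6O.
  M = 6(12.011) + 6(1.008) + 15.999
    = 72.066 + 6.048 + 15.999 = 94.113

94.11 g/mol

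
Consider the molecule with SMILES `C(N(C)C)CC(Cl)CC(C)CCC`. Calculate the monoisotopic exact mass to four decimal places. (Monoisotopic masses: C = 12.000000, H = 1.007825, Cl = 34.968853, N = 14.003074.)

205.1597

Atom tally by fragment:
  (CH3)2NCH2 → C:3 H:8 N:1
  CH2 → C:1 H:2
  CH(Cl) → C:1 H:1 Cl:1
  CH2 → C:1 H:2
  CH(CH3) → C:2 H:4
  CH2 → C:1 H:2
  CH2 → C:1 H:2
  CH3 → C:1 H:3
Element totals:
  C: 11
  H: 24
  Cl: 1
  N: 1
Molecular formula: C11H24ClN.
  M = 11(12.0) + 24(1.007825) + 34.968853 + 14.003074
    = 132.000000 + 24.187800 + 34.968853 + 14.003074 = 205.159727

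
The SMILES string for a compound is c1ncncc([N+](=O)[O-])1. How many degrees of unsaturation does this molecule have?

5

Atom tally by fragment:
  pyrimidine ring core → C:4 H:4 N:2
  (− 1 ring H displaced by substituents)
  + NO2 → N:1 O:2
Element totals:
  C: 4
  H: 3
  N: 3
  O: 2
Molecular formula: C4H3N3O2.
DoU = (2C + 2 + N − H − X) / 2 = (2·4 + 2 + 3 − 3 − 0) / 2 = 5.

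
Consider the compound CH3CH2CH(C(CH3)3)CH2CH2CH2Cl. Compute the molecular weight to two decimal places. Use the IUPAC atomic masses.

176.73 g/mol

Atom tally by fragment:
  CH3 → C:1 H:3
  CH2 → C:1 H:2
  CH(C(CH3)3) → C:5 H:10
  CH2 → C:1 H:2
  CH2 → C:1 H:2
  CH2Cl → C:1 H:2 Cl:1
Element totals:
  C: 10
  H: 21
  Cl: 1
Molecular formula: C10H21Cl.
  M = 10(12.011) + 21(1.008) + 35.45
    = 120.110 + 21.168 + 35.450 = 176.728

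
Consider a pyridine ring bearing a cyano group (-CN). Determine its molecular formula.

Atom tally by fragment:
  pyridine ring core → C:5 H:5 N:1
  (− 1 ring H displaced by substituents)
  + CN → C:1 N:1
Element totals:
  C: 6
  H: 4
  N: 2

C6H4N2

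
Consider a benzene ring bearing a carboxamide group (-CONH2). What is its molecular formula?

Atom tally by fragment:
  benzene ring core → C:6 H:6
  (− 1 ring H displaced by substituents)
  + CONH2 → C:1 H:2 O:1 N:1
Element totals:
  C: 7
  H: 7
  N: 1
  O: 1

C7H7NO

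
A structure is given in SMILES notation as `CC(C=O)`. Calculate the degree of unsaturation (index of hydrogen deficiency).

1

Atom tally by fragment:
  CH3 → C:1 H:3
  CH2CHO → C:2 H:3 O:1
Element totals:
  C: 3
  H: 6
  O: 1
Molecular formula: C3H6O.
DoU = (2C + 2 + N − H − X) / 2 = (2·3 + 2 + 0 − 6 − 0) / 2 = 1.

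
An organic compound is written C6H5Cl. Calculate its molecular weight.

Element totals:
  C: 6
  H: 5
  Cl: 1
Molecular formula: C6H5Cl.
  M = 6(12.011) + 5(1.008) + 35.45
    = 72.066 + 5.040 + 35.450 = 112.556

112.56 g/mol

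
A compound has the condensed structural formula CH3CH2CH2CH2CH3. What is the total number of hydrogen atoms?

Atom tally by fragment:
  CH3 → C:1 H:3
  CH2 → C:1 H:2
  CH2 → C:1 H:2
  CH2 → C:1 H:2
  CH3 → C:1 H:3
Element totals:
  C: 5
  H: 12

12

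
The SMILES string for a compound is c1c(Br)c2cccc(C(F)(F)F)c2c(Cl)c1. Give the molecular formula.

Atom tally by fragment:
  naphthalene ring system core → C:10 H:8
  (− 3 ring H displaced by substituents)
  + Br → Br:1
  + CF3 → C:1 F:3
  + Cl → Cl:1
Element totals:
  C: 11
  H: 5
  Br: 1
  Cl: 1
  F: 3

C11H5BrClF3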